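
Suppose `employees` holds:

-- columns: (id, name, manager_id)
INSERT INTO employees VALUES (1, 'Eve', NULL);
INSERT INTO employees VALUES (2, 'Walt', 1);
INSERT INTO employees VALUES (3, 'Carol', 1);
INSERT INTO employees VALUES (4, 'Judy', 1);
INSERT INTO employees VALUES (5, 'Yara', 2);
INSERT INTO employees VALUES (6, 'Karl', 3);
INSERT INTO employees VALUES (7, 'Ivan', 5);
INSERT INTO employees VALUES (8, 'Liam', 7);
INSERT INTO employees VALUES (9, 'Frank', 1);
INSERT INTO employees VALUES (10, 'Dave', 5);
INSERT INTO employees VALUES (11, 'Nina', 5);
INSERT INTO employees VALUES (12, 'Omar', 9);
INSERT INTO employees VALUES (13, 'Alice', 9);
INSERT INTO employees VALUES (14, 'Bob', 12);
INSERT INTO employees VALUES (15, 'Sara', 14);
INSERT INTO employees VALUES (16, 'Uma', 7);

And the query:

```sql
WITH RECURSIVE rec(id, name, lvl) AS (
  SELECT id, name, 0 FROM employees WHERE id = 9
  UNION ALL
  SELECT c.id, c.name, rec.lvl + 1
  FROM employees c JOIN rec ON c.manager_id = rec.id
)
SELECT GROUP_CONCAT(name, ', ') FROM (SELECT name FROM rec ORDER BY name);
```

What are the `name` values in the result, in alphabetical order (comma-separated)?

Base: id=9 (Frank) at lvl 0.
Iteration 1: rows with manager_id in {9} -> Omar (id 12, lvl 1), Alice (id 13, lvl 1).
Iteration 2: rows with manager_id in {12,13} -> Bob (id 14, lvl 2).
Iteration 3: rows with manager_id in {14} -> Sara (id 15, lvl 3).
Iteration 4: no rows with manager_id in {15}; recursion stops.

Alice, Bob, Frank, Omar, Sara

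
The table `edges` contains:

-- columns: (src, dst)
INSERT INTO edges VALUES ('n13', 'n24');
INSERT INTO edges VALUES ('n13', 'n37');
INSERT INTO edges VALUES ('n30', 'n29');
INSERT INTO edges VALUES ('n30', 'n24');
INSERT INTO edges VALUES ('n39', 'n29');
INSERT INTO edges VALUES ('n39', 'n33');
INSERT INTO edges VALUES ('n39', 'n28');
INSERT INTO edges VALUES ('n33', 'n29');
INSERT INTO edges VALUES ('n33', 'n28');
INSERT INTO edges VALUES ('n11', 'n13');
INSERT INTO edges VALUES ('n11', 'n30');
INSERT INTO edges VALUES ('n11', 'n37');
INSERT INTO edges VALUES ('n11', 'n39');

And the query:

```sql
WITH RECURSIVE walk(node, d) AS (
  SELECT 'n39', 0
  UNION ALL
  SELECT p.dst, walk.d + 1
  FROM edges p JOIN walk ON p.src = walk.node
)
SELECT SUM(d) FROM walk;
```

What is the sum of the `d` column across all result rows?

7

Base: (n39, d=0).
Iteration 1: edges from {n39} -> (n28, d=1), (n29, d=1), (n33, d=1).
Iteration 2: edges from {n28,n29,n33} -> (n28, d=2), (n29, d=2).
Iteration 3: no outgoing edges from {n28,n29}; recursion stops.
SUM(d) = 0 + 1 + 1 + 1 + 2 + 2 = 7.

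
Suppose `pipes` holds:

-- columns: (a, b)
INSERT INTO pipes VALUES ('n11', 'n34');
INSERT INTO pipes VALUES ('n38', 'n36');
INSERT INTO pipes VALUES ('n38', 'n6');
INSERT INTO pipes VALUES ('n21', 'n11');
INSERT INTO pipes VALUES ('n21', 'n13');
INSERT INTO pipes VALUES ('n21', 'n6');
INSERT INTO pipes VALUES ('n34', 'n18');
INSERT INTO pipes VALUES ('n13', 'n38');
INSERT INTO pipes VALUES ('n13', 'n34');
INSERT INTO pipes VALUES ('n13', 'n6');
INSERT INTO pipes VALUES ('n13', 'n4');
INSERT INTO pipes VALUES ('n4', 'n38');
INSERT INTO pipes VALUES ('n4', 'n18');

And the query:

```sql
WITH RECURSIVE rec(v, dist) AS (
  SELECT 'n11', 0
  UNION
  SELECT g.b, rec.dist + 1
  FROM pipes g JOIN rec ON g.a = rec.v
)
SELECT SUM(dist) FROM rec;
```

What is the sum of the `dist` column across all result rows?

3

Base: (n11, dist=0).
Iteration 1: edges from {n11} -> (n34, dist=1).
Iteration 2: edges from {n34} -> (n18, dist=2).
Iteration 3: no outgoing edges from {n18}; recursion stops.
SUM(dist) = 0 + 1 + 2 = 3.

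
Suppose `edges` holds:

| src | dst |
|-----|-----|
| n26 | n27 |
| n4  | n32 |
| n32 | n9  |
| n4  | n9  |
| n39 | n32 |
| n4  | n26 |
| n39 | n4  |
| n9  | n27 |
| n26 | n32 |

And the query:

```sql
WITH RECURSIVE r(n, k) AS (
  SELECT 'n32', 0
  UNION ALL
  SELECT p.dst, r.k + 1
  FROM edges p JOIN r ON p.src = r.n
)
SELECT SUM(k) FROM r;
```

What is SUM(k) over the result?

3

Base: (n32, k=0).
Iteration 1: edges from {n32} -> (n9, k=1).
Iteration 2: edges from {n9} -> (n27, k=2).
Iteration 3: no outgoing edges from {n27}; recursion stops.
SUM(k) = 0 + 1 + 2 = 3.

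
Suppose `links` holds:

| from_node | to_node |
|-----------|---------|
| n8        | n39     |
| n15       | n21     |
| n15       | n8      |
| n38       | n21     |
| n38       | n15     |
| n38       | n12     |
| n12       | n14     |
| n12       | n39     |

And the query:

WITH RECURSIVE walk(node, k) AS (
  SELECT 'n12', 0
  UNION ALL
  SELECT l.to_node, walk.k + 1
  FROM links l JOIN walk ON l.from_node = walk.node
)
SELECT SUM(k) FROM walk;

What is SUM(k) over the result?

2

Base: (n12, k=0).
Iteration 1: edges from {n12} -> (n14, k=1), (n39, k=1).
Iteration 2: no outgoing edges from {n14,n39}; recursion stops.
SUM(k) = 0 + 1 + 1 = 2.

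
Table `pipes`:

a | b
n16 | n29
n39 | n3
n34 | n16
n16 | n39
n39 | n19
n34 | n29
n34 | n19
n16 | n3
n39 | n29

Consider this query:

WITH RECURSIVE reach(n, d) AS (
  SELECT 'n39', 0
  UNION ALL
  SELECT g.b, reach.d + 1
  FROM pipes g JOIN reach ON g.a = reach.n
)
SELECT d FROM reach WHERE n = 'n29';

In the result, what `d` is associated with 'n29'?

1

Base: (n39, d=0).
Iteration 1: edges from {n39} -> (n19, d=1), (n29, d=1), (n3, d=1).
Iteration 2: no outgoing edges from {n19,n29,n3}; recursion stops.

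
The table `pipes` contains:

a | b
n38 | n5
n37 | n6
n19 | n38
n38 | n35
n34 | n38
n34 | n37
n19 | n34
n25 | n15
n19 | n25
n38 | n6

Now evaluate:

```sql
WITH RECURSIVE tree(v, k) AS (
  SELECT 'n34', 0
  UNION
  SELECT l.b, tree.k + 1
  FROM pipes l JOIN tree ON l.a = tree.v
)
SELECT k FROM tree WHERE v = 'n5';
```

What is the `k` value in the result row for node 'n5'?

2

Base: (n34, k=0).
Iteration 1: edges from {n34} -> (n37, k=1), (n38, k=1).
Iteration 2: edges from {n37,n38} -> (n35, k=2), (n5, k=2), (n6, k=2). [UNION drops 1 duplicate row(s)]
Iteration 3: no outgoing edges from {n35,n5,n6}; recursion stops.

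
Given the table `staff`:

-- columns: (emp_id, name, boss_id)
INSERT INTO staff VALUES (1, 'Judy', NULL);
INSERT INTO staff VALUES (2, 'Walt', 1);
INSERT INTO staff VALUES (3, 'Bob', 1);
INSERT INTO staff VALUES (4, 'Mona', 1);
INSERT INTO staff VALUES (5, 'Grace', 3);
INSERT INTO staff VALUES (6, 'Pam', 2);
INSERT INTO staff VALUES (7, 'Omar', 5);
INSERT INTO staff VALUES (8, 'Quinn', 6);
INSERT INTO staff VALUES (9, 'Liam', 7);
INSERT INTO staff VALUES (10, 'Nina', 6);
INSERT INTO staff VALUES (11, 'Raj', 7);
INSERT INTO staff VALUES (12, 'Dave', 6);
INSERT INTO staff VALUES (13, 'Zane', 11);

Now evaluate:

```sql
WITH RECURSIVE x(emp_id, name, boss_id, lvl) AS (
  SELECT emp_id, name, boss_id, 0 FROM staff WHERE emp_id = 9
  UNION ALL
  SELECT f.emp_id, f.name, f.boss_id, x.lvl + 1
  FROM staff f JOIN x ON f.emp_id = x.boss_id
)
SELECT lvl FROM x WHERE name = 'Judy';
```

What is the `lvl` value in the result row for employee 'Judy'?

4

Base: emp_id=9 (Liam), boss_id=7, lvl 0.
Iteration 1: join on emp_id=7 -> Omar (id 7, boss_id=5, lvl 1).
Iteration 2: join on emp_id=5 -> Grace (id 5, boss_id=3, lvl 2).
Iteration 3: join on emp_id=3 -> Bob (id 3, boss_id=1, lvl 3).
Iteration 4: join on emp_id=1 -> Judy (id 1, boss_id=NULL, lvl 4).
Iteration 5: boss_id is NULL; no match; recursion stops.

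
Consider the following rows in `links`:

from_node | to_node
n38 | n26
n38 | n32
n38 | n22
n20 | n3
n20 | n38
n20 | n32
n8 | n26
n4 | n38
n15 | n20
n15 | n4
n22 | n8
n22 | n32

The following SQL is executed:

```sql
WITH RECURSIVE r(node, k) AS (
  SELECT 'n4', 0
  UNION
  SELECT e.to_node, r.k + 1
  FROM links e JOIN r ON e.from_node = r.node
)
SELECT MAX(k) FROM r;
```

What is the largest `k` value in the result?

Base: (n4, k=0).
Iteration 1: edges from {n4} -> (n38, k=1).
Iteration 2: edges from {n38} -> (n22, k=2), (n26, k=2), (n32, k=2).
Iteration 3: edges from {n22,n26,n32} -> (n32, k=3), (n8, k=3).
Iteration 4: edges from {n32,n8} -> (n26, k=4).
Iteration 5: no outgoing edges from {n26}; recursion stops.
k values: 0, 1, 2, 2, 2, 3, 3, 4; the maximum is 4.

4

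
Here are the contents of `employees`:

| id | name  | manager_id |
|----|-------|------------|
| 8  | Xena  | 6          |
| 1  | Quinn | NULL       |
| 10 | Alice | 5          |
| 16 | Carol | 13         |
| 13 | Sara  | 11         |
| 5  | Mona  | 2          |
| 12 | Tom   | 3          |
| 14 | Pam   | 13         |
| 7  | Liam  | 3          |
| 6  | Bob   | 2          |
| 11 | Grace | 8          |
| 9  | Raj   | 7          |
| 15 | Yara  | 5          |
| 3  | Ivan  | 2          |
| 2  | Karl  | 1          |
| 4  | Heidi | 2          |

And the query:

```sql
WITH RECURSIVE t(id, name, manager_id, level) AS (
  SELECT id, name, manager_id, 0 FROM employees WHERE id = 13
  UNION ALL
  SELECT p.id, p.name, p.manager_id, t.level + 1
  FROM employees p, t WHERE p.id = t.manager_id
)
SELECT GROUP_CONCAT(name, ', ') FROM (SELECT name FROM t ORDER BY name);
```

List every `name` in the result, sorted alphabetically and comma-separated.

Bob, Grace, Karl, Quinn, Sara, Xena

Base: id=13 (Sara), manager_id=11, level 0.
Iteration 1: join on id=11 -> Grace (id 11, manager_id=8, level 1).
Iteration 2: join on id=8 -> Xena (id 8, manager_id=6, level 2).
Iteration 3: join on id=6 -> Bob (id 6, manager_id=2, level 3).
Iteration 4: join on id=2 -> Karl (id 2, manager_id=1, level 4).
Iteration 5: join on id=1 -> Quinn (id 1, manager_id=NULL, level 5).
Iteration 6: manager_id is NULL; no match; recursion stops.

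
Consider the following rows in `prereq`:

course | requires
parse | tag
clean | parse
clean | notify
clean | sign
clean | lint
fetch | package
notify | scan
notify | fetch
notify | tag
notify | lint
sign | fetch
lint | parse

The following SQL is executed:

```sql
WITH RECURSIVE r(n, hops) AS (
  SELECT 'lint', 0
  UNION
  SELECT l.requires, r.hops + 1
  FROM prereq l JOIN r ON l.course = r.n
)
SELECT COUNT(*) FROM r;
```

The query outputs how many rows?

Base: (lint, hops=0).
Iteration 1: edges from {lint} -> (parse, hops=1).
Iteration 2: edges from {parse} -> (tag, hops=2).
Iteration 3: no outgoing edges from {tag}; recursion stops.
Total rows emitted: 3.

3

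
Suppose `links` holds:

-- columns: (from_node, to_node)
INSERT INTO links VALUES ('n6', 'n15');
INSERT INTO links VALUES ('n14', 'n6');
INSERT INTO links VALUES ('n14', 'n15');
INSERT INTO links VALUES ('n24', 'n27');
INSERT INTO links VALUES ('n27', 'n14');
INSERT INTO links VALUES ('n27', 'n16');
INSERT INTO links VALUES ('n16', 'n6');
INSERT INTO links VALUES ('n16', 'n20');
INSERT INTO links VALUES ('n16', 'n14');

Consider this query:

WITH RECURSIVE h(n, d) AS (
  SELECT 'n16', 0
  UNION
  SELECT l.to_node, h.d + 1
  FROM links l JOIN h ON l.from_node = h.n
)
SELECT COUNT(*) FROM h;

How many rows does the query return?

Base: (n16, d=0).
Iteration 1: edges from {n16} -> (n14, d=1), (n20, d=1), (n6, d=1).
Iteration 2: edges from {n14,n20,n6} -> (n15, d=2), (n6, d=2). [UNION drops 1 duplicate row(s)]
Iteration 3: edges from {n15,n6} -> (n15, d=3).
Iteration 4: no outgoing edges from {n15}; recursion stops.
Total rows emitted: 7.

7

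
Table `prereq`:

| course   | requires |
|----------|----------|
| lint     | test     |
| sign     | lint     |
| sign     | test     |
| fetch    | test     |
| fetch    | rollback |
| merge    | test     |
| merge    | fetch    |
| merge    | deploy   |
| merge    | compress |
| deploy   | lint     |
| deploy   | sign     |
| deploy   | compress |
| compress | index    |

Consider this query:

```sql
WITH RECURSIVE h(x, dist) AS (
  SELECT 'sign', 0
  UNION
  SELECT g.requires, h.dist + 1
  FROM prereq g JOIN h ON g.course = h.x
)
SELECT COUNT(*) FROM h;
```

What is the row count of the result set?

Base: (sign, dist=0).
Iteration 1: edges from {sign} -> (lint, dist=1), (test, dist=1).
Iteration 2: edges from {lint,test} -> (test, dist=2).
Iteration 3: no outgoing edges from {test}; recursion stops.
Total rows emitted: 4.

4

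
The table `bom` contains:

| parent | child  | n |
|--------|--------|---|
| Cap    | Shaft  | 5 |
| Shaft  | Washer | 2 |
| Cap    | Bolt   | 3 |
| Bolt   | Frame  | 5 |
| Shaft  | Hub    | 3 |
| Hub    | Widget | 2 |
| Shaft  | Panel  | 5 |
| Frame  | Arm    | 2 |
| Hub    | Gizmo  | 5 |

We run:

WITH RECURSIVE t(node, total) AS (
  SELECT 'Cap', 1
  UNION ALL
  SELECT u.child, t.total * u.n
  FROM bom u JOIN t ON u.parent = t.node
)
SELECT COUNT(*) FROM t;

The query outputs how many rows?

Base: (Cap, total=1).
Iteration 1: components of {Cap} -> Bolt = 1*3 = 3, Shaft = 1*5 = 5.
Iteration 2: components of {Bolt,Shaft} -> Frame = 3*5 = 15, Hub = 5*3 = 15, Panel = 5*5 = 25, Washer = 5*2 = 10.
Iteration 3: components of {Frame,Hub,Panel,Washer} -> Arm = 15*2 = 30, Gizmo = 15*5 = 75, Widget = 15*2 = 30.
Iteration 4: no further components; recursion stops.
Total rows emitted: 10.

10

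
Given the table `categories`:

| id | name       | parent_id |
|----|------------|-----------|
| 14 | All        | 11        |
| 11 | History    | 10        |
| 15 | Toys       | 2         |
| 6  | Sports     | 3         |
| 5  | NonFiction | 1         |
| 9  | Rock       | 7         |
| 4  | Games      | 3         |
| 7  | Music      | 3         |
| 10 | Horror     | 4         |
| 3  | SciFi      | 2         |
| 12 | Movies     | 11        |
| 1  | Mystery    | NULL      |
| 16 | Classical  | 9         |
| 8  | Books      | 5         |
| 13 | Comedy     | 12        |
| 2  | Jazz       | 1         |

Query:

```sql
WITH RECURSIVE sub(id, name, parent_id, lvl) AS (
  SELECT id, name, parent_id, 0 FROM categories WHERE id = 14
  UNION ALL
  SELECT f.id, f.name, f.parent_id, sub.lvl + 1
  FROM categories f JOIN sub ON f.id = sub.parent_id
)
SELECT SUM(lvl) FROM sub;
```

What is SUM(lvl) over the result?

Base: id=14 (All), parent_id=11, lvl 0.
Iteration 1: join on id=11 -> History (id 11, parent_id=10, lvl 1).
Iteration 2: join on id=10 -> Horror (id 10, parent_id=4, lvl 2).
Iteration 3: join on id=4 -> Games (id 4, parent_id=3, lvl 3).
Iteration 4: join on id=3 -> SciFi (id 3, parent_id=2, lvl 4).
Iteration 5: join on id=2 -> Jazz (id 2, parent_id=1, lvl 5).
Iteration 6: join on id=1 -> Mystery (id 1, parent_id=NULL, lvl 6).
Iteration 7: parent_id is NULL; no match; recursion stops.
SUM(lvl) = 0 + 1 + 2 + 3 + 4 + 5 + 6 = 21.

21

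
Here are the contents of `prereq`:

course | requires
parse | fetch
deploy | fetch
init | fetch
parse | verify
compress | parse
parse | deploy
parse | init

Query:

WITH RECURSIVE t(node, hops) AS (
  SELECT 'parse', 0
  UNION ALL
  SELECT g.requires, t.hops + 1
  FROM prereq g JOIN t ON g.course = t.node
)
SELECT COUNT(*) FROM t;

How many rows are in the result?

7

Base: (parse, hops=0).
Iteration 1: edges from {parse} -> (deploy, hops=1), (fetch, hops=1), (init, hops=1), (verify, hops=1).
Iteration 2: edges from {deploy,fetch,init,verify} -> (fetch, hops=2) x2. [UNION ALL keeps all 2 new rows, including repeats]
Iteration 3: no outgoing edges from {fetch}; recursion stops.
Total rows emitted: 7.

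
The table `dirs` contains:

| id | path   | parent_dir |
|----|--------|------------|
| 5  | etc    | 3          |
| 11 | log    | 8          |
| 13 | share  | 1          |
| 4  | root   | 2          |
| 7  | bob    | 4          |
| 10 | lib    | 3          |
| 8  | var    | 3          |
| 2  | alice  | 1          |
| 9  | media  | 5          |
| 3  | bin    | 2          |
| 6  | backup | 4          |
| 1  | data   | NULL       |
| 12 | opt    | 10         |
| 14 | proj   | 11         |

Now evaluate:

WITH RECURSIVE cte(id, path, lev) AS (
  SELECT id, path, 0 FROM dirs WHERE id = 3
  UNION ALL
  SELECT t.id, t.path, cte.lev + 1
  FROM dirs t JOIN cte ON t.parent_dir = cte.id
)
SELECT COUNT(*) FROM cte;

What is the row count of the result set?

8

Base: id=3 (bin) at lev 0.
Iteration 1: rows with parent_dir in {3} -> etc (id 5, lev 1), var (id 8, lev 1), lib (id 10, lev 1).
Iteration 2: rows with parent_dir in {5,8,10} -> media (id 9, lev 2), log (id 11, lev 2), opt (id 12, lev 2).
Iteration 3: rows with parent_dir in {9,11,12} -> proj (id 14, lev 3).
Iteration 4: no rows with parent_dir in {14}; recursion stops.
Total rows emitted: 8.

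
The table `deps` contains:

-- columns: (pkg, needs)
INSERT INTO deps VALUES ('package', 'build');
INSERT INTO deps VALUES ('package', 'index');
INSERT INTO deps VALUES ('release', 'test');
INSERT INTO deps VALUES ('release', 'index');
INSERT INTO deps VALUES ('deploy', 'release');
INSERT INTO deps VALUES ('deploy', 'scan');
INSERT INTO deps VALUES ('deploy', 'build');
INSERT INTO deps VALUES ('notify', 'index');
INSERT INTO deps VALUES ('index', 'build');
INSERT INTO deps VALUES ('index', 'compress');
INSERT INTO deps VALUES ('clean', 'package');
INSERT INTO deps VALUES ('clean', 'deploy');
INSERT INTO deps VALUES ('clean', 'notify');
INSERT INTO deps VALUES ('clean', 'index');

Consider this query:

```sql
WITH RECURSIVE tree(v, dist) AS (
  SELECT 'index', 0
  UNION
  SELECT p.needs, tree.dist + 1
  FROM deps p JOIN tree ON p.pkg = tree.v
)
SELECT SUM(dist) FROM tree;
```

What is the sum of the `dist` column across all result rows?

Base: (index, dist=0).
Iteration 1: edges from {index} -> (build, dist=1), (compress, dist=1).
Iteration 2: no outgoing edges from {build,compress}; recursion stops.
SUM(dist) = 0 + 1 + 1 = 2.

2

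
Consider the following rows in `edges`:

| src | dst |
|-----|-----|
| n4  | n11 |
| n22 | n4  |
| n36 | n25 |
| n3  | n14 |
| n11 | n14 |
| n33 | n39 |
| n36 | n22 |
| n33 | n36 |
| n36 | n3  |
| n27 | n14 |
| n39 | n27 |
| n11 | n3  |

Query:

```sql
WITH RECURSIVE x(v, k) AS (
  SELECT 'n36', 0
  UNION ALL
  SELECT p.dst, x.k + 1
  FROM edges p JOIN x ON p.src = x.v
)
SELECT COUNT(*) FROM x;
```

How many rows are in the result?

10

Base: (n36, k=0).
Iteration 1: edges from {n36} -> (n22, k=1), (n25, k=1), (n3, k=1).
Iteration 2: edges from {n22,n25,n3} -> (n14, k=2), (n4, k=2).
Iteration 3: edges from {n14,n4} -> (n11, k=3).
Iteration 4: edges from {n11} -> (n14, k=4), (n3, k=4).
Iteration 5: edges from {n14,n3} -> (n14, k=5).
Iteration 6: no outgoing edges from {n14}; recursion stops.
Total rows emitted: 10.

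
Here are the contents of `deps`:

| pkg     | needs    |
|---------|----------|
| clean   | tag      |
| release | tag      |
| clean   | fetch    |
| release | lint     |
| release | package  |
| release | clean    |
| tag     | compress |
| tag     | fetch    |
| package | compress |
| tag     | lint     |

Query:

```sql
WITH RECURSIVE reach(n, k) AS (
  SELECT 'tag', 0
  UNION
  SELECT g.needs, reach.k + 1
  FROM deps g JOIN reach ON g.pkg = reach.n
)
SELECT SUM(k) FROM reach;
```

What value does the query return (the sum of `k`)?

Base: (tag, k=0).
Iteration 1: edges from {tag} -> (compress, k=1), (fetch, k=1), (lint, k=1).
Iteration 2: no outgoing edges from {compress,fetch,lint}; recursion stops.
SUM(k) = 0 + 1 + 1 + 1 = 3.

3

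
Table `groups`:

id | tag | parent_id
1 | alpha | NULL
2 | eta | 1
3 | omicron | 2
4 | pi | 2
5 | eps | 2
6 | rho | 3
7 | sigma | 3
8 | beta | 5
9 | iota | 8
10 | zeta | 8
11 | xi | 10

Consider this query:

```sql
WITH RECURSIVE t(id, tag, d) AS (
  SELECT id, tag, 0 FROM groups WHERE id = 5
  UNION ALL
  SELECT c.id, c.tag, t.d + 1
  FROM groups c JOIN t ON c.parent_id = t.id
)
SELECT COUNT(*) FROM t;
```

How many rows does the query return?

Base: id=5 (eps) at d 0.
Iteration 1: rows with parent_id in {5} -> beta (id 8, d 1).
Iteration 2: rows with parent_id in {8} -> iota (id 9, d 2), zeta (id 10, d 2).
Iteration 3: rows with parent_id in {9,10} -> xi (id 11, d 3).
Iteration 4: no rows with parent_id in {11}; recursion stops.
Total rows emitted: 5.

5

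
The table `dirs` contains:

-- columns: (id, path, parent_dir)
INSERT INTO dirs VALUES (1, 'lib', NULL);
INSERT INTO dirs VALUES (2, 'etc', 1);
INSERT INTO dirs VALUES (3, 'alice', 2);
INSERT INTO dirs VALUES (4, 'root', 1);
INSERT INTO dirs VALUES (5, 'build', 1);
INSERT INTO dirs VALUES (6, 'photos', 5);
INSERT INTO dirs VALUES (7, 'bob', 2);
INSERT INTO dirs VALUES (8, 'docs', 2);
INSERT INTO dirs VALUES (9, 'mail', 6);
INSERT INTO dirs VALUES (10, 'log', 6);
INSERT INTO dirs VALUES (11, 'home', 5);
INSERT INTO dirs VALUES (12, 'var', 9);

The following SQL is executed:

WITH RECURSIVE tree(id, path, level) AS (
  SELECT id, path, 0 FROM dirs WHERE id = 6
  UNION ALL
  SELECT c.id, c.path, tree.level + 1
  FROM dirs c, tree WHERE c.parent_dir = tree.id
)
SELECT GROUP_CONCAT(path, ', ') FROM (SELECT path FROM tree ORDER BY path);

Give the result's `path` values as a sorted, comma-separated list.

Base: id=6 (photos) at level 0.
Iteration 1: rows with parent_dir in {6} -> mail (id 9, level 1), log (id 10, level 1).
Iteration 2: rows with parent_dir in {9,10} -> var (id 12, level 2).
Iteration 3: no rows with parent_dir in {12}; recursion stops.

log, mail, photos, var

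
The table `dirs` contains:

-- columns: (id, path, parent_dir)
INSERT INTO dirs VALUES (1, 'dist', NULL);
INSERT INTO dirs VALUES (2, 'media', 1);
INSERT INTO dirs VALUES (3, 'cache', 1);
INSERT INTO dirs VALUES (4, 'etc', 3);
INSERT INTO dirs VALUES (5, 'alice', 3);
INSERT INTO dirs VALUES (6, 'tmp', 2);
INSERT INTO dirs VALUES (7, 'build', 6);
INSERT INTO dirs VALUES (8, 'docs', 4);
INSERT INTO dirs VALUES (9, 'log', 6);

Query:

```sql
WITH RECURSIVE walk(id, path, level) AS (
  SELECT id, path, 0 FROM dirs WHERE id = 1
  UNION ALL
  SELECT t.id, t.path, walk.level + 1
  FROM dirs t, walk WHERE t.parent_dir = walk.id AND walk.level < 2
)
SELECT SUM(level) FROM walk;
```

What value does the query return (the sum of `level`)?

Base: id=1 (dist) at level 0.
Iteration 1: rows with parent_dir in {1} -> media (id 2, level 1), cache (id 3, level 1).
Iteration 2: rows with parent_dir in {2,3} -> etc (id 4, level 2), alice (id 5, level 2), tmp (id 6, level 2).
Iteration 3: level < 2 fails for all current rows; recursion stops.
SUM(level) = 0 + 1 + 1 + 2 + 2 + 2 = 8.

8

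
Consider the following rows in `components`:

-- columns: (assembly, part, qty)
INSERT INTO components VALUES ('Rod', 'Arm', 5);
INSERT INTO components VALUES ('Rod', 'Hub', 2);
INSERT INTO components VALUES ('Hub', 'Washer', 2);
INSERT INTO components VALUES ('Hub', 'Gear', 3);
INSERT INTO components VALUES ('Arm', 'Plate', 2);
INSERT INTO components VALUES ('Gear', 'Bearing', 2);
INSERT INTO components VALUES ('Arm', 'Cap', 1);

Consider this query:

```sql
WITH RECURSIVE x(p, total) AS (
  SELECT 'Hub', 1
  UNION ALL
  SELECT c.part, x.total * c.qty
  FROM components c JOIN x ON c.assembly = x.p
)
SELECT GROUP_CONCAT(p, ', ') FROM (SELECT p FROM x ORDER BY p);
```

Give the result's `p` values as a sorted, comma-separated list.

Base: (Hub, total=1).
Iteration 1: components of {Hub} -> Gear = 1*3 = 3, Washer = 1*2 = 2.
Iteration 2: components of {Gear,Washer} -> Bearing = 3*2 = 6.
Iteration 3: no further components; recursion stops.

Bearing, Gear, Hub, Washer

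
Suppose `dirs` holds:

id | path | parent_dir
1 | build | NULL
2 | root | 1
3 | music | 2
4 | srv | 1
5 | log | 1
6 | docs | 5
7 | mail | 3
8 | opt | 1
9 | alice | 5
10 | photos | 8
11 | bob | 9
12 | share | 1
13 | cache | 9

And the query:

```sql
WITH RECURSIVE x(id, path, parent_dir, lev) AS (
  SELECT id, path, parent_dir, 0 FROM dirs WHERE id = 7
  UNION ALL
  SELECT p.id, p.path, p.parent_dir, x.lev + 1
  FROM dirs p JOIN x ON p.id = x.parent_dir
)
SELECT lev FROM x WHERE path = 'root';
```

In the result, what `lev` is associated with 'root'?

Base: id=7 (mail), parent_dir=3, lev 0.
Iteration 1: join on id=3 -> music (id 3, parent_dir=2, lev 1).
Iteration 2: join on id=2 -> root (id 2, parent_dir=1, lev 2).
Iteration 3: join on id=1 -> build (id 1, parent_dir=NULL, lev 3).
Iteration 4: parent_dir is NULL; no match; recursion stops.

2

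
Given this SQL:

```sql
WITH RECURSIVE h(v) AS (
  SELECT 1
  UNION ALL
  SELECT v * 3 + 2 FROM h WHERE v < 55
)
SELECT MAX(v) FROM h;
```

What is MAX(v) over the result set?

Base: v=1.
Iteration 1: 1 < 55 holds -> v = 1 * 3 + 2 = 5.
Iteration 2: 5 < 55 holds -> v = 5 * 3 + 2 = 17.
Iteration 3: 17 < 55 holds -> v = 17 * 3 + 2 = 53.
Iteration 4: 53 < 55 holds -> v = 53 * 3 + 2 = 161.
Iteration 5: 161 < 55 fails; recursion stops.
v values: 1, 5, 17, 53, 161; the maximum is 161.

161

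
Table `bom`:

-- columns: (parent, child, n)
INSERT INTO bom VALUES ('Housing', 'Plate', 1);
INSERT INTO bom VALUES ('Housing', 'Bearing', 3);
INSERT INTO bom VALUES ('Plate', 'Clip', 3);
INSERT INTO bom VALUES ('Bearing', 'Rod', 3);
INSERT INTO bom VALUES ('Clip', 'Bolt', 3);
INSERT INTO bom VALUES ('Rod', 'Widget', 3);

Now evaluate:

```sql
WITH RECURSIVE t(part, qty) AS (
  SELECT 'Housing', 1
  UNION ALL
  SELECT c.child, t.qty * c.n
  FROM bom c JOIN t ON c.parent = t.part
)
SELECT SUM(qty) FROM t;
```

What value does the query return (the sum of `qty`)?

Base: (Housing, qty=1).
Iteration 1: components of {Housing} -> Bearing = 1*3 = 3, Plate = 1*1 = 1.
Iteration 2: components of {Bearing,Plate} -> Clip = 1*3 = 3, Rod = 3*3 = 9.
Iteration 3: components of {Clip,Rod} -> Bolt = 3*3 = 9, Widget = 9*3 = 27.
Iteration 4: no further components; recursion stops.
SUM(qty) = 1 + 1 + 3 + 3 + 9 + 9 + 27 = 53.

53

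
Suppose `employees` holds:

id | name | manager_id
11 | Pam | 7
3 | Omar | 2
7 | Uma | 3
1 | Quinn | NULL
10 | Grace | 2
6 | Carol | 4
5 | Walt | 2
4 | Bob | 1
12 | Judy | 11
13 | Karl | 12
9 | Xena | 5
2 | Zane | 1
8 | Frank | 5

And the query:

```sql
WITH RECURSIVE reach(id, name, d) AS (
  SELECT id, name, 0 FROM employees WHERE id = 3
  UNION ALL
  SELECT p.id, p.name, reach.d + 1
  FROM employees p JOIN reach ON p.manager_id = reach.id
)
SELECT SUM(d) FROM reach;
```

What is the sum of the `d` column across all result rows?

10

Base: id=3 (Omar) at d 0.
Iteration 1: rows with manager_id in {3} -> Uma (id 7, d 1).
Iteration 2: rows with manager_id in {7} -> Pam (id 11, d 2).
Iteration 3: rows with manager_id in {11} -> Judy (id 12, d 3).
Iteration 4: rows with manager_id in {12} -> Karl (id 13, d 4).
Iteration 5: no rows with manager_id in {13}; recursion stops.
SUM(d) = 0 + 1 + 2 + 3 + 4 = 10.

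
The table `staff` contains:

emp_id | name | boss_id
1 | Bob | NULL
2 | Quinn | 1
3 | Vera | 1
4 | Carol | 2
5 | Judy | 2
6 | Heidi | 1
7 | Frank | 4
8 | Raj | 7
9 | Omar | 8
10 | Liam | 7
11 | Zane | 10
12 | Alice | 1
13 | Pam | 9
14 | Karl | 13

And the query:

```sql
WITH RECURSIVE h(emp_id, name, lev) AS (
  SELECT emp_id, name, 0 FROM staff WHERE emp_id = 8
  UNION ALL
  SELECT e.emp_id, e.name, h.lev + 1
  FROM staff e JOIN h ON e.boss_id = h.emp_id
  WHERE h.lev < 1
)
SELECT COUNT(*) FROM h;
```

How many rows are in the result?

Base: emp_id=8 (Raj) at lev 0.
Iteration 1: rows with boss_id in {8} -> Omar (id 9, lev 1).
Iteration 2: lev < 1 fails for all current rows; recursion stops.
Total rows emitted: 2.

2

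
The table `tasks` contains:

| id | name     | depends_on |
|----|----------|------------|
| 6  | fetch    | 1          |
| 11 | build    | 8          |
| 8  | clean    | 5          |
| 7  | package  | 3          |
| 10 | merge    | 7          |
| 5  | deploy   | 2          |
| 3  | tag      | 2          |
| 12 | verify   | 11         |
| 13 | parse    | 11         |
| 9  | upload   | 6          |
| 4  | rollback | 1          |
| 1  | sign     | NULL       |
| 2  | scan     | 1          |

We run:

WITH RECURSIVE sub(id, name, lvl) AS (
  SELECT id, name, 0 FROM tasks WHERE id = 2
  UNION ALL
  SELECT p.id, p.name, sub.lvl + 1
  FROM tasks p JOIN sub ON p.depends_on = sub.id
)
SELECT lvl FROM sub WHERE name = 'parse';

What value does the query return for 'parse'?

4

Base: id=2 (scan) at lvl 0.
Iteration 1: rows with depends_on in {2} -> tag (id 3, lvl 1), deploy (id 5, lvl 1).
Iteration 2: rows with depends_on in {3,5} -> package (id 7, lvl 2), clean (id 8, lvl 2).
Iteration 3: rows with depends_on in {7,8} -> merge (id 10, lvl 3), build (id 11, lvl 3).
Iteration 4: rows with depends_on in {10,11} -> verify (id 12, lvl 4), parse (id 13, lvl 4).
Iteration 5: no rows with depends_on in {12,13}; recursion stops.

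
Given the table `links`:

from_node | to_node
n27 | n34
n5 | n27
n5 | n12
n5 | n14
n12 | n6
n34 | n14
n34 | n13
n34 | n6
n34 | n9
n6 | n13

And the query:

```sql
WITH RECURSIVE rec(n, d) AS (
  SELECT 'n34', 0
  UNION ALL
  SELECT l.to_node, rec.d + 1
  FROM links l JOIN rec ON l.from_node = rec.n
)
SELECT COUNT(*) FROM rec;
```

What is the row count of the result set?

6

Base: (n34, d=0).
Iteration 1: edges from {n34} -> (n13, d=1), (n14, d=1), (n6, d=1), (n9, d=1).
Iteration 2: edges from {n13,n14,n6,n9} -> (n13, d=2).
Iteration 3: no outgoing edges from {n13}; recursion stops.
Total rows emitted: 6.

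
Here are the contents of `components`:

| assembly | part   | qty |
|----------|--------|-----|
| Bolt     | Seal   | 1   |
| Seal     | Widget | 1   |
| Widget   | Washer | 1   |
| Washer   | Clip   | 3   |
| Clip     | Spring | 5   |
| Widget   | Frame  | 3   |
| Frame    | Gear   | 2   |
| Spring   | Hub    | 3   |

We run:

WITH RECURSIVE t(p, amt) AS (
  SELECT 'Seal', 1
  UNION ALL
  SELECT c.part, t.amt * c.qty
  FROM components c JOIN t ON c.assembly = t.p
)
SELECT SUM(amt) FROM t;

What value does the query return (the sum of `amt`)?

Base: (Seal, amt=1).
Iteration 1: components of {Seal} -> Widget = 1*1 = 1.
Iteration 2: components of {Widget} -> Frame = 1*3 = 3, Washer = 1*1 = 1.
Iteration 3: components of {Frame,Washer} -> Clip = 1*3 = 3, Gear = 3*2 = 6.
Iteration 4: components of {Clip,Gear} -> Spring = 3*5 = 15.
Iteration 5: components of {Spring} -> Hub = 15*3 = 45.
Iteration 6: no further components; recursion stops.
SUM(amt) = 1 + 1 + 1 + 3 + 3 + 6 + 15 + 45 = 75.

75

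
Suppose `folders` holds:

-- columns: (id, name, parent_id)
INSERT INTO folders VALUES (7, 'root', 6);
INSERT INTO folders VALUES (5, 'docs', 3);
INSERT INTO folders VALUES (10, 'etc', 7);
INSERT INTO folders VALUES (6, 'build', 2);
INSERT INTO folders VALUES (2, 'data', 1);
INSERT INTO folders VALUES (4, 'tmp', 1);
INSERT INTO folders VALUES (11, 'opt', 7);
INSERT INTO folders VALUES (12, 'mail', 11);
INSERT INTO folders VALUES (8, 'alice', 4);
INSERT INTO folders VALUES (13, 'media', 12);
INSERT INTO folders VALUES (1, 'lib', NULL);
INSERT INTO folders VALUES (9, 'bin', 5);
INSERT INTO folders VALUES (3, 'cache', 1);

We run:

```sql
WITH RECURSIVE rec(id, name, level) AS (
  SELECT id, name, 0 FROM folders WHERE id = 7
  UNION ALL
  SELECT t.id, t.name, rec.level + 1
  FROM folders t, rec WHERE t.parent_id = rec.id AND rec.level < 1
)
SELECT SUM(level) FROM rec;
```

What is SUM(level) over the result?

Base: id=7 (root) at level 0.
Iteration 1: rows with parent_id in {7} -> etc (id 10, level 1), opt (id 11, level 1).
Iteration 2: level < 1 fails for all current rows; recursion stops.
SUM(level) = 0 + 1 + 1 = 2.

2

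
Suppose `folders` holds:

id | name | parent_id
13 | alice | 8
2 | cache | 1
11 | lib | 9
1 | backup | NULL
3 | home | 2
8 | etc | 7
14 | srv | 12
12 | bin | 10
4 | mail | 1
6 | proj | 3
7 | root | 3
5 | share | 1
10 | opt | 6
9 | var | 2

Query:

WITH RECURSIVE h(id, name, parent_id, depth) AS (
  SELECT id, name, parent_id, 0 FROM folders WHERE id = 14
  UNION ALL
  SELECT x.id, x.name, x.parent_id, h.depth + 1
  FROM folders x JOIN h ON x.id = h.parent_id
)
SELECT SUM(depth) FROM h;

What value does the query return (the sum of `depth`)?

21

Base: id=14 (srv), parent_id=12, depth 0.
Iteration 1: join on id=12 -> bin (id 12, parent_id=10, depth 1).
Iteration 2: join on id=10 -> opt (id 10, parent_id=6, depth 2).
Iteration 3: join on id=6 -> proj (id 6, parent_id=3, depth 3).
Iteration 4: join on id=3 -> home (id 3, parent_id=2, depth 4).
Iteration 5: join on id=2 -> cache (id 2, parent_id=1, depth 5).
Iteration 6: join on id=1 -> backup (id 1, parent_id=NULL, depth 6).
Iteration 7: parent_id is NULL; no match; recursion stops.
SUM(depth) = 0 + 1 + 2 + 3 + 4 + 5 + 6 = 21.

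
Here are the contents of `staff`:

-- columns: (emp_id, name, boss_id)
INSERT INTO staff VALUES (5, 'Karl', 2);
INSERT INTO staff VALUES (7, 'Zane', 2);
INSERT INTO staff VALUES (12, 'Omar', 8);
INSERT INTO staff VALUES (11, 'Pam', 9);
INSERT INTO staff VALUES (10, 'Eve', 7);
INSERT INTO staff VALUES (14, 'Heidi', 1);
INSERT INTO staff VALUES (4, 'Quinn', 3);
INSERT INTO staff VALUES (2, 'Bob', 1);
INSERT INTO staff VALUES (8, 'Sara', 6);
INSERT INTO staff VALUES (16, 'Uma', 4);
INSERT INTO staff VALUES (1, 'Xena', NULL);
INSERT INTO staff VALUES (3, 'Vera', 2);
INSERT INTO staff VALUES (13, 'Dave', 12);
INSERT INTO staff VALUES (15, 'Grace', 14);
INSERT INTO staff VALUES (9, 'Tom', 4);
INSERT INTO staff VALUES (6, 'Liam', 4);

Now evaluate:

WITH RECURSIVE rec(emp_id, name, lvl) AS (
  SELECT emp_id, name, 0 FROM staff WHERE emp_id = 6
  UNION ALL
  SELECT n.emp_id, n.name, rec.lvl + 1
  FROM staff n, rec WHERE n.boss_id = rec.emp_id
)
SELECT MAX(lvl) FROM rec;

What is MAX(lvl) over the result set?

3

Base: emp_id=6 (Liam) at lvl 0.
Iteration 1: rows with boss_id in {6} -> Sara (id 8, lvl 1).
Iteration 2: rows with boss_id in {8} -> Omar (id 12, lvl 2).
Iteration 3: rows with boss_id in {12} -> Dave (id 13, lvl 3).
Iteration 4: no rows with boss_id in {13}; recursion stops.
lvl values: 0, 1, 2, 3; the maximum is 3.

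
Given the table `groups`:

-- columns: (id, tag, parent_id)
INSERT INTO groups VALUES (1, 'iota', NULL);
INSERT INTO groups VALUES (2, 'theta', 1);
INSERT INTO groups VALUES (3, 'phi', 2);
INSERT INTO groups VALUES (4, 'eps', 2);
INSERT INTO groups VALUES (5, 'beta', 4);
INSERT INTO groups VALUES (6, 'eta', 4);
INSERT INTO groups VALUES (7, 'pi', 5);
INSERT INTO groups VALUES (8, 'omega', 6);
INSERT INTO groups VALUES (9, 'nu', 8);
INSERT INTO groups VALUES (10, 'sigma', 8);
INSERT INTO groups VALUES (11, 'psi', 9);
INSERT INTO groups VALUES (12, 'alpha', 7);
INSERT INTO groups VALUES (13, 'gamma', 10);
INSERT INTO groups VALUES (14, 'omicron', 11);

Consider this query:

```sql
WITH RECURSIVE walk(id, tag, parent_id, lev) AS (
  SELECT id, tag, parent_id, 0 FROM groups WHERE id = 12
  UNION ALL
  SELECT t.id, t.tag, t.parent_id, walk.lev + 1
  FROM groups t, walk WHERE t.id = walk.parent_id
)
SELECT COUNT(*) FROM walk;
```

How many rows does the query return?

6

Base: id=12 (alpha), parent_id=7, lev 0.
Iteration 1: join on id=7 -> pi (id 7, parent_id=5, lev 1).
Iteration 2: join on id=5 -> beta (id 5, parent_id=4, lev 2).
Iteration 3: join on id=4 -> eps (id 4, parent_id=2, lev 3).
Iteration 4: join on id=2 -> theta (id 2, parent_id=1, lev 4).
Iteration 5: join on id=1 -> iota (id 1, parent_id=NULL, lev 5).
Iteration 6: parent_id is NULL; no match; recursion stops.
Total rows emitted: 6.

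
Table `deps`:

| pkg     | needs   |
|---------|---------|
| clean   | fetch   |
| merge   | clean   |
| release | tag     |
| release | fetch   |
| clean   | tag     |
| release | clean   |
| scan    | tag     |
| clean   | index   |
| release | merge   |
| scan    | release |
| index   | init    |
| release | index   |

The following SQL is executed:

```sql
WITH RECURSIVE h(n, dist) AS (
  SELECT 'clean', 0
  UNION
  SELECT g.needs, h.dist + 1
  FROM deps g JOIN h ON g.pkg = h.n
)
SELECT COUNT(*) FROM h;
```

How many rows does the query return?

Base: (clean, dist=0).
Iteration 1: edges from {clean} -> (fetch, dist=1), (index, dist=1), (tag, dist=1).
Iteration 2: edges from {fetch,index,tag} -> (init, dist=2).
Iteration 3: no outgoing edges from {init}; recursion stops.
Total rows emitted: 5.

5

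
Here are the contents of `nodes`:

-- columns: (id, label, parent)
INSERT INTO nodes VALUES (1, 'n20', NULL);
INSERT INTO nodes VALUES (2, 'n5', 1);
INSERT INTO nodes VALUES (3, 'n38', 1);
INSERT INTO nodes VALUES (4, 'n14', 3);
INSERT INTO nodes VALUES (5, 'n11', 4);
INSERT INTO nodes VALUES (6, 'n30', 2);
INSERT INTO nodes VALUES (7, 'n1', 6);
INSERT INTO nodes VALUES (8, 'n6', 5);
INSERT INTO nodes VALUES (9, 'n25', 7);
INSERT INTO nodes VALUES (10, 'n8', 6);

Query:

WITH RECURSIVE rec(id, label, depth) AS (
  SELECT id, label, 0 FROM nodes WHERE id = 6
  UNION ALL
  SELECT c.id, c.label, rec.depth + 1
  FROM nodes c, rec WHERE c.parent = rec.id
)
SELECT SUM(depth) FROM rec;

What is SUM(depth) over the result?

4

Base: id=6 (n30) at depth 0.
Iteration 1: rows with parent in {6} -> n1 (id 7, depth 1), n8 (id 10, depth 1).
Iteration 2: rows with parent in {7,10} -> n25 (id 9, depth 2).
Iteration 3: no rows with parent in {9}; recursion stops.
SUM(depth) = 0 + 1 + 1 + 2 = 4.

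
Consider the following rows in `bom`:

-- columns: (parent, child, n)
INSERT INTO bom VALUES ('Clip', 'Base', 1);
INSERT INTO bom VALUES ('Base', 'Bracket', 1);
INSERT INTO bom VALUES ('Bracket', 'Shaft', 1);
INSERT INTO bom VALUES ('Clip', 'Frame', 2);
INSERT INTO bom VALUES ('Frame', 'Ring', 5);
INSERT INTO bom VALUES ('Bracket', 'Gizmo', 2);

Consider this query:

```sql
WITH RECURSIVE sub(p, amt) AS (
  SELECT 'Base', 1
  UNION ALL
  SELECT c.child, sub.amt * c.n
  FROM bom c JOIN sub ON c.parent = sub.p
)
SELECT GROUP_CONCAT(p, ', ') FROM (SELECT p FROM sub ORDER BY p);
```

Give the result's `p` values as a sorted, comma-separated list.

Base, Bracket, Gizmo, Shaft

Base: (Base, amt=1).
Iteration 1: components of {Base} -> Bracket = 1*1 = 1.
Iteration 2: components of {Bracket} -> Gizmo = 1*2 = 2, Shaft = 1*1 = 1.
Iteration 3: no further components; recursion stops.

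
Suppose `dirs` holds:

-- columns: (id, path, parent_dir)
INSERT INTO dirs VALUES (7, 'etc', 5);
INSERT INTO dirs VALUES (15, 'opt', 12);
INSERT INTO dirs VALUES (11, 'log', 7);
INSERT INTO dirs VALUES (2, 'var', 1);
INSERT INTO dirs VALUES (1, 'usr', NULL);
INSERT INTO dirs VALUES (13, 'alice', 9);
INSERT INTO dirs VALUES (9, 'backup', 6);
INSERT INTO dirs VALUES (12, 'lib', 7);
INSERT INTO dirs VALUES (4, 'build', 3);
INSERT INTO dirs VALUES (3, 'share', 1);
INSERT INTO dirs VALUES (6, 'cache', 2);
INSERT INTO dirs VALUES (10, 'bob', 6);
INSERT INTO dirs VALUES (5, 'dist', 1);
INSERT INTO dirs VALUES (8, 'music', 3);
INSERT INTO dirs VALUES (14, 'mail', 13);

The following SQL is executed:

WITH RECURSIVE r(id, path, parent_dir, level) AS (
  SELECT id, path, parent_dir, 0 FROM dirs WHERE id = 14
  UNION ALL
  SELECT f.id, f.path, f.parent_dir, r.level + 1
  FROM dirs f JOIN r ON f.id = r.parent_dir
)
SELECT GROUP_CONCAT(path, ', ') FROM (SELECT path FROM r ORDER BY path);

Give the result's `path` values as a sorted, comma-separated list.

Base: id=14 (mail), parent_dir=13, level 0.
Iteration 1: join on id=13 -> alice (id 13, parent_dir=9, level 1).
Iteration 2: join on id=9 -> backup (id 9, parent_dir=6, level 2).
Iteration 3: join on id=6 -> cache (id 6, parent_dir=2, level 3).
Iteration 4: join on id=2 -> var (id 2, parent_dir=1, level 4).
Iteration 5: join on id=1 -> usr (id 1, parent_dir=NULL, level 5).
Iteration 6: parent_dir is NULL; no match; recursion stops.

alice, backup, cache, mail, usr, var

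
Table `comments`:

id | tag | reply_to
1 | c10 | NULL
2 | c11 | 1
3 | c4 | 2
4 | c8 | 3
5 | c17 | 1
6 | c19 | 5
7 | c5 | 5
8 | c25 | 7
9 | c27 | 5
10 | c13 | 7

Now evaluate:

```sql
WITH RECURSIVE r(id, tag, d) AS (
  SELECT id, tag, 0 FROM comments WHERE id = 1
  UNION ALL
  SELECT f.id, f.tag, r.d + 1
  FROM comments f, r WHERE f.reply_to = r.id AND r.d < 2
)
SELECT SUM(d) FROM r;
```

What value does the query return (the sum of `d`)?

Base: id=1 (c10) at d 0.
Iteration 1: rows with reply_to in {1} -> c11 (id 2, d 1), c17 (id 5, d 1).
Iteration 2: rows with reply_to in {2,5} -> c4 (id 3, d 2), c19 (id 6, d 2), c5 (id 7, d 2), c27 (id 9, d 2).
Iteration 3: d < 2 fails for all current rows; recursion stops.
SUM(d) = 0 + 1 + 1 + 2 + 2 + 2 + 2 = 10.

10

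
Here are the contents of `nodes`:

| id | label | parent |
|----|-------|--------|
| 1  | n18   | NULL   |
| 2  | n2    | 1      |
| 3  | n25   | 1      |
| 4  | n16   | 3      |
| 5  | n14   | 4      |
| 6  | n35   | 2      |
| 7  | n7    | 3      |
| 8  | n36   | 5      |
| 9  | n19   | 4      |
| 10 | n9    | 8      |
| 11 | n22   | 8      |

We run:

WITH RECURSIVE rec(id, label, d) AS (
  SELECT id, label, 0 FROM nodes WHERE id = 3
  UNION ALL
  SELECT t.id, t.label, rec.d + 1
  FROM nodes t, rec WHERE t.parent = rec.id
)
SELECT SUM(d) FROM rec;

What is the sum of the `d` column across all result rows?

17

Base: id=3 (n25) at d 0.
Iteration 1: rows with parent in {3} -> n16 (id 4, d 1), n7 (id 7, d 1).
Iteration 2: rows with parent in {4,7} -> n14 (id 5, d 2), n19 (id 9, d 2).
Iteration 3: rows with parent in {5,9} -> n36 (id 8, d 3).
Iteration 4: rows with parent in {8} -> n9 (id 10, d 4), n22 (id 11, d 4).
Iteration 5: no rows with parent in {10,11}; recursion stops.
SUM(d) = 0 + 1 + 1 + 2 + 2 + 3 + 4 + 4 = 17.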